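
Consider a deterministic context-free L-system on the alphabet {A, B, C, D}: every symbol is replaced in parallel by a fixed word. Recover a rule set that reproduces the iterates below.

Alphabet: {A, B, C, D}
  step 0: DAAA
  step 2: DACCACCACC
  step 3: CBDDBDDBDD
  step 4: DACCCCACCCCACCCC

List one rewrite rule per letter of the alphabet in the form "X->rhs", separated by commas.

  step 3 ⇒ step 4: CBDDBDDBDD ⇒ D·ACC·C·C·ACC·C·C·ACC·C·C
    B ↦ ACC
    C ↦ D
    D ↦ C
  step 2 ⇒ step 3: DACCACCACC ⇒ C·B·D·D·B·D·D·B·D·D
    A ↦ B

A->B, B->ACC, C->D, D->C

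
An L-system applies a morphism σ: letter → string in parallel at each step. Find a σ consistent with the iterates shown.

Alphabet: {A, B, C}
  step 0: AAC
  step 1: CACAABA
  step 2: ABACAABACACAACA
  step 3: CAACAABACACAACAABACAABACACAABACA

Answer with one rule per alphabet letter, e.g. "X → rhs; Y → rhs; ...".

  step 2 ⇒ step 3: ABACAABACACAACA ⇒ CA·A·CA·ABA·CA·CA·A·CA·ABA·CA·ABA·CA·CA·ABA·CA
    A ↦ CA
    B ↦ A
    C ↦ ABA

A->CA, B->A, C->ABA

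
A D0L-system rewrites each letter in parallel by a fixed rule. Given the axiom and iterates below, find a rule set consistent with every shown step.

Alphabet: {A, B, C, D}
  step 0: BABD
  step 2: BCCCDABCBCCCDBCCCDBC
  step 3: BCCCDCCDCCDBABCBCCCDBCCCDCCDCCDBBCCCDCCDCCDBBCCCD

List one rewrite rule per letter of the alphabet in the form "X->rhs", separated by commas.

A->ABC, B->BC, C->CCD, D->B

  step 2 ⇒ step 3: BCCCDABCBCCCDBCCCDBC ⇒ BC·CCD·CCD·CCD·B·ABC·BC·CCD·BC·CCD·CCD·CCD·B·BC·CCD·CCD·CCD·B·BC·CCD
    A ↦ ABC
    B ↦ BC
    C ↦ CCD
    D ↦ B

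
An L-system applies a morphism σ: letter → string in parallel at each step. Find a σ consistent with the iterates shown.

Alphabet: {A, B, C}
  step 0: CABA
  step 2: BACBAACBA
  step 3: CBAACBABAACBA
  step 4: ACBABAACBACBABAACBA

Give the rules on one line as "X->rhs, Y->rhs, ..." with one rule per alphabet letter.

  step 3 ⇒ step 4: CBAACBABAACBA ⇒ A·C·BA·BA·A·C·BA·C·BA·BA·A·C·BA
    A ↦ BA
    B ↦ C
    C ↦ A

A->BA, B->C, C->A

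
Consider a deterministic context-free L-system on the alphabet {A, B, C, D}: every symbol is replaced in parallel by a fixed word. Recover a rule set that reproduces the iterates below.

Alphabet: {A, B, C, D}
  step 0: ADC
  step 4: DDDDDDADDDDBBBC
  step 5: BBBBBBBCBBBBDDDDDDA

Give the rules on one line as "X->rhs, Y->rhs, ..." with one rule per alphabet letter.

A->BC, B->DD, C->A, D->B

  step 4 ⇒ step 5: DDDDDDADDDDBBBC ⇒ B·B·B·B·B·B·BC·B·B·B·B·DD·DD·DD·A
    A ↦ BC
    B ↦ DD
    C ↦ A
    D ↦ B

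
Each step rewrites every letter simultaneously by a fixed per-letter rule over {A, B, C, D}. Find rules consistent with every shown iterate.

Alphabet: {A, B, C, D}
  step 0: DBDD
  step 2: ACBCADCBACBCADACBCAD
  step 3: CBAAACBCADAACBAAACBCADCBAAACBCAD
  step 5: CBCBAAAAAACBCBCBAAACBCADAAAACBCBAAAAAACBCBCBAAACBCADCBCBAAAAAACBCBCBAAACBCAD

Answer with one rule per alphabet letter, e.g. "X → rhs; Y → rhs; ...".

  step 2 ⇒ step 3: ACBCADCBACBCADACBCAD ⇒ CB·A·A·A·CB·CAD·A·A·CB·A·A·A·CB·CAD·CB·A·A·A·CB·CAD
    A ↦ CB
    B ↦ A
    C ↦ A
    D ↦ CAD

A->CB, B->A, C->A, D->CAD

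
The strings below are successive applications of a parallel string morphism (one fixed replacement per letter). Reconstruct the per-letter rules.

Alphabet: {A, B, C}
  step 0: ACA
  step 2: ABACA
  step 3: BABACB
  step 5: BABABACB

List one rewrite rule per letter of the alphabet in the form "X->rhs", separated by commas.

A->B, B->A, C->AC

  step 2 ⇒ step 3: ABACA ⇒ B·A·B·AC·B
    A ↦ B
    B ↦ A
    C ↦ AC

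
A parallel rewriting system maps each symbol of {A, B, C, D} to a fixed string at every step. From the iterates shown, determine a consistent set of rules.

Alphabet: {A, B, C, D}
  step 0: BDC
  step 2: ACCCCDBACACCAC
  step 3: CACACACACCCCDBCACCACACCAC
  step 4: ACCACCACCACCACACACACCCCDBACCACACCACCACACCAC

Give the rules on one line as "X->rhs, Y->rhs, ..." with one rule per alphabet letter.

A->C, B->CDB, C->AC, D->CC

  step 3 ⇒ step 4: CACACACACCCCDBCACCACACCAC ⇒ AC·C·AC·C·AC·C·AC·C·AC·AC·AC·AC·CC·CDB·AC·C·AC·AC·C·AC·C·AC·AC·C·AC
    A ↦ C
    B ↦ CDB
    C ↦ AC
    D ↦ CC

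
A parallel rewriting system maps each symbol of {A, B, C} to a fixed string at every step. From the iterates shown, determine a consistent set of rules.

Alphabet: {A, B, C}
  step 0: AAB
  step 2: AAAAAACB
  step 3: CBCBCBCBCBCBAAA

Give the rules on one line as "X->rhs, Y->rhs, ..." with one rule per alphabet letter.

A->CB, B->A, C->AA

  step 2 ⇒ step 3: AAAAAACB ⇒ CB·CB·CB·CB·CB·CB·AA·A
    A ↦ CB
    B ↦ A
    C ↦ AA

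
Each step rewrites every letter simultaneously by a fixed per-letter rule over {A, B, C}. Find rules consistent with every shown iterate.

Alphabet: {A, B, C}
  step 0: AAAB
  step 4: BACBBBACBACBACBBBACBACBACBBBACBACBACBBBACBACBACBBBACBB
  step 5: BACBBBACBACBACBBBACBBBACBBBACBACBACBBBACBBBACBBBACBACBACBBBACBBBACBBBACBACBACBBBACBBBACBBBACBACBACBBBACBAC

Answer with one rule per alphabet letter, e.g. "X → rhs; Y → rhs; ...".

A->B, B->BAC, C->B

  step 4 ⇒ step 5: BACBBBACBACBACBBBACBACBACBBBACBACBACBBBACBACBACBBBACBB ⇒ BAC·B·B·BAC·BAC·BAC·B·B·BAC·B·B·BAC·B·B·BAC·BAC·BAC·B·B·BAC·B·B·BAC·B·B·BAC·BAC·BAC·B·B·BAC·B·B·BAC·B·B·BAC·BAC·BAC·B·B·BAC·B·B·BAC·B·B·BAC·BAC·BAC·B·B·BAC·BAC
    A ↦ B
    B ↦ BAC
    C ↦ B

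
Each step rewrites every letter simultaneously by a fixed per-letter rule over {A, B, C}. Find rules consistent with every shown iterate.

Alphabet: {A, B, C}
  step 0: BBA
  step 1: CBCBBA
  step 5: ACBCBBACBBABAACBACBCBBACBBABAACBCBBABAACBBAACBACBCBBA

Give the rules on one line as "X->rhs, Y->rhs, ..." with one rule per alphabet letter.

A->BA, B->CB, C->A

  step 0 ⇒ step 1: BBA ⇒ CB·CB·BA
    A ↦ BA
    B ↦ CB
    C ↦ A  (constrained at step 1)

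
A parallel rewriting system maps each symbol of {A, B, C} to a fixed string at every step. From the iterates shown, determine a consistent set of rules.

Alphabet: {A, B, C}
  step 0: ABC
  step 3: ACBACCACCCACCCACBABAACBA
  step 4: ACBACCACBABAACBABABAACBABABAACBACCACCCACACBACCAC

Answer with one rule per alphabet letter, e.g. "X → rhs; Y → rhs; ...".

A->AC, B->CC, C->BA

  step 3 ⇒ step 4: ACBACCACCCACCCACBABAACBA ⇒ AC·BA·CC·AC·BA·BA·AC·BA·BA·BA·AC·BA·BA·BA·AC·BA·CC·AC·CC·AC·AC·BA·CC·AC
    A ↦ AC
    B ↦ CC
    C ↦ BA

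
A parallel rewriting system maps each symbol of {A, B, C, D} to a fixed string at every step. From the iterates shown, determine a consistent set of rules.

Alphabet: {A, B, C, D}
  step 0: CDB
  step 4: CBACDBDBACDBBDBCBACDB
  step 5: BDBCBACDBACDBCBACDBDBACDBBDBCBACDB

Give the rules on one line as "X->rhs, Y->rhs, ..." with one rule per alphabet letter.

A->C, B->DB, C->B, D->AC

  step 4 ⇒ step 5: CBACDBDBACDBBDBCBACDB ⇒ B·DB·C·B·AC·DB·AC·DB·C·B·AC·DB·DB·AC·DB·B·DB·C·B·AC·DB
    A ↦ C
    B ↦ DB
    C ↦ B
    D ↦ AC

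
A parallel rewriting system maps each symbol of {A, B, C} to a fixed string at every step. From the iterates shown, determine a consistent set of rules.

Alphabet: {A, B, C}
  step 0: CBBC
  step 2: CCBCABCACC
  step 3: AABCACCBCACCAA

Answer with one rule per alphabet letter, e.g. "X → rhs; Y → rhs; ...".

  step 2 ⇒ step 3: CCBCABCACC ⇒ A·A·BC·A·CC·BC·A·CC·A·A
    A ↦ CC
    B ↦ BC
    C ↦ A

A->CC, B->BC, C->A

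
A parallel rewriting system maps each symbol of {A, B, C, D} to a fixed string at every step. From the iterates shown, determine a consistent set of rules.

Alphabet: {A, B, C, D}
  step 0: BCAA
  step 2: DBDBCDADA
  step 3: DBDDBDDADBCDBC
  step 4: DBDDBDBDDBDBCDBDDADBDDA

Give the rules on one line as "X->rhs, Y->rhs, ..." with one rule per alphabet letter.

  step 3 ⇒ step 4: DBDDBDDADBCDBC ⇒ DB·D·DB·DB·D·DB·DB·C·DB·D·DA·DB·D·DA
    A ↦ C
    B ↦ D
    C ↦ DA
    D ↦ DB

A->C, B->D, C->DA, D->DB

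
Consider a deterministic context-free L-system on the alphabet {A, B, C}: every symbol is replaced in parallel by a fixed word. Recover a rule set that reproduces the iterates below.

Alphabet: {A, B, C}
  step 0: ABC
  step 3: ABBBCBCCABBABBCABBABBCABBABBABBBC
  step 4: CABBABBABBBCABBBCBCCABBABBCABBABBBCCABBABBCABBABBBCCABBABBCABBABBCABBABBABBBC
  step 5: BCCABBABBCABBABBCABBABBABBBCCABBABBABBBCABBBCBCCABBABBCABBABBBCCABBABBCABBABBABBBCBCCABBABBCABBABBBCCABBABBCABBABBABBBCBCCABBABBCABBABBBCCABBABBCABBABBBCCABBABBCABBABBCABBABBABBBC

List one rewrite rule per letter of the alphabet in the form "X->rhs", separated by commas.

  step 4 ⇒ step 5: CABBABBABBBCABBBCBCCABBABBCABBABBBCCABBABBCABBABBBCCABBABBCABBABBCABBABBABBBC ⇒ BC·C·ABB·ABB·C·ABB·ABB·C·ABB·ABB·ABB·BC·C·ABB·ABB·ABB·BC·ABB·BC·BC·C·ABB·ABB·C·ABB·ABB·BC·C·ABB·ABB·C·ABB·ABB·ABB·BC·BC·C·ABB·ABB·C·ABB·ABB·BC·C·ABB·ABB·C·ABB·ABB·ABB·BC·BC·C·ABB·ABB·C·ABB·ABB·BC·C·ABB·ABB·C·ABB·ABB·BC·C·ABB·ABB·C·ABB·ABB·C·ABB·ABB·ABB·BC
    A ↦ C
    B ↦ ABB
    C ↦ BC

A->C, B->ABB, C->BC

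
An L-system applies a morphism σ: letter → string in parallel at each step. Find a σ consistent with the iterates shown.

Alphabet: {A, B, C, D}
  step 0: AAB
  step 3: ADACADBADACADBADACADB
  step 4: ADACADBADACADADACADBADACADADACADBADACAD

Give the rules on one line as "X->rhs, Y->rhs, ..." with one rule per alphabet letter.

  step 3 ⇒ step 4: ADACADBADACADBADACADB ⇒ AD·AC·AD·B·AD·AC·AD·AD·AC·AD·B·AD·AC·AD·AD·AC·AD·B·AD·AC·AD
    A ↦ AD
    B ↦ AD
    C ↦ B
    D ↦ AC

A->AD, B->AD, C->B, D->AC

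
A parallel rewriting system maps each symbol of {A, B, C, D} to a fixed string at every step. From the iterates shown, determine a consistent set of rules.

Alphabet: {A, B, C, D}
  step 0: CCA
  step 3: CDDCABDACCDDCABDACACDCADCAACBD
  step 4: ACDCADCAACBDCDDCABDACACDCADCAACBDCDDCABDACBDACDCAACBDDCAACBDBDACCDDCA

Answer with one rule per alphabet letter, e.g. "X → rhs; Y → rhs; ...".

  step 3 ⇒ step 4: CDDCABDACCDDCABDACACDCADCAACBD ⇒ AC·DCA·DCA·AC·BD·CD·DCA·BD·AC·AC·DCA·DCA·AC·BD·CD·DCA·BD·AC·BD·AC·DCA·AC·BD·DCA·AC·BD·BD·AC·CD·DCA
    A ↦ BD
    B ↦ CD
    C ↦ AC
    D ↦ DCA

A->BD, B->CD, C->AC, D->DCA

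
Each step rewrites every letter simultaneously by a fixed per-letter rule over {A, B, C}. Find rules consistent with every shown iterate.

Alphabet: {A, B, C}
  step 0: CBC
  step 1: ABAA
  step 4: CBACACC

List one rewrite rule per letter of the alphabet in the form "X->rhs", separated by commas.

A->C, B->BA, C->A

  step 0 ⇒ step 1: CBC ⇒ A·BA·A
    B ↦ BA
    C ↦ A
    A ↦ C  (constrained at step 1)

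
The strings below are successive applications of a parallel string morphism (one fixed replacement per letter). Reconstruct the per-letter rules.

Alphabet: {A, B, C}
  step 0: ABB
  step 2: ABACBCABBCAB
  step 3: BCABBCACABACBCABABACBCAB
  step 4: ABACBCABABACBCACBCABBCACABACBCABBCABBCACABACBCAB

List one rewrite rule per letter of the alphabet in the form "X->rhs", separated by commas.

A->BC, B->AB, C->AC

  step 3 ⇒ step 4: BCABBCACABACBCABABACBCAB ⇒ AB·AC·BC·AB·AB·AC·BC·AC·BC·AB·BC·AC·AB·AC·BC·AB·BC·AB·BC·AC·AB·AC·BC·AB
    A ↦ BC
    B ↦ AB
    C ↦ AC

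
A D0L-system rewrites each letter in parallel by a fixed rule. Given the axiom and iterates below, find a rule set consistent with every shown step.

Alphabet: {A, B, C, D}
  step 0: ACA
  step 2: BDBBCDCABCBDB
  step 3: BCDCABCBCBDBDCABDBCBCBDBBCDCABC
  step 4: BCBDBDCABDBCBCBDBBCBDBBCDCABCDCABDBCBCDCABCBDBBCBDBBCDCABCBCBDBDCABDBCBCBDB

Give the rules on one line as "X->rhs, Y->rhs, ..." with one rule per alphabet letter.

  step 3 ⇒ step 4: BCDCABCBCBDBDCABDBCBCBDBBCDCABC ⇒ BC·BDB·DCA·BDB·C·BC·BDB·BC·BDB·BC·DCA·BC·DCA·BDB·C·BC·DCA·BC·BDB·BC·BDB·BC·DCA·BC·BC·BDB·DCA·BDB·C·BC·BDB
    A ↦ C
    B ↦ BC
    C ↦ BDB
    D ↦ DCA

A->C, B->BC, C->BDB, D->DCA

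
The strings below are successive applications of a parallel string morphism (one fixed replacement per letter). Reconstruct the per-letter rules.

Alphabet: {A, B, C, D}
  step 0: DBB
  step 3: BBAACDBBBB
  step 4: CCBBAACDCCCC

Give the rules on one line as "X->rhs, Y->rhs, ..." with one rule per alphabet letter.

A->B, B->C, C->AA, D->CD

  step 3 ⇒ step 4: BBAACDBBBB ⇒ C·C·B·B·AA·CD·C·C·C·C
    A ↦ B
    B ↦ C
    C ↦ AA
    D ↦ CD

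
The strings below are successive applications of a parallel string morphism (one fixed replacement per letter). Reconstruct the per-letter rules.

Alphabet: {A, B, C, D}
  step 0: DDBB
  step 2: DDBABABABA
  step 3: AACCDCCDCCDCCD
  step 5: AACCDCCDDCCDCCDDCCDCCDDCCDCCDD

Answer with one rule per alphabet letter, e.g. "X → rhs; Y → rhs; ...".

A->D, B->CC, C->BA, D->A

  step 2 ⇒ step 3: DDBABABABA ⇒ A·A·CC·D·CC·D·CC·D·CC·D
    A ↦ D
    B ↦ CC
    D ↦ A
    C ↦ BA  (constrained at step 3)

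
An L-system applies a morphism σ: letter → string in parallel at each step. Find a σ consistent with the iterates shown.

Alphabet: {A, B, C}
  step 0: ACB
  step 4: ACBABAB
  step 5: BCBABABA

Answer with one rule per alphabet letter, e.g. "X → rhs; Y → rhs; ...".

  step 4 ⇒ step 5: ACBABAB ⇒ B·CB·A·B·A·B·A
    A ↦ B
    B ↦ A
    C ↦ CB

A->B, B->A, C->CB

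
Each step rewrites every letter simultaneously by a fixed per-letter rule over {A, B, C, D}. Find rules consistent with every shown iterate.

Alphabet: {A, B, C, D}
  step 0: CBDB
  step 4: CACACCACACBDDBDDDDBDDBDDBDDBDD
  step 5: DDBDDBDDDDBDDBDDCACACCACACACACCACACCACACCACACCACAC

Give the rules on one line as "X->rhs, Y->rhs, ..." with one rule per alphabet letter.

A->B, B->C, C->DD, D->AC

  step 4 ⇒ step 5: CACACCACACBDDBDDDDBDDBDDBDDBDD ⇒ DD·B·DD·B·DD·DD·B·DD·B·DD·C·AC·AC·C·AC·AC·AC·AC·C·AC·AC·C·AC·AC·C·AC·AC·C·AC·AC
    A ↦ B
    B ↦ C
    C ↦ DD
    D ↦ AC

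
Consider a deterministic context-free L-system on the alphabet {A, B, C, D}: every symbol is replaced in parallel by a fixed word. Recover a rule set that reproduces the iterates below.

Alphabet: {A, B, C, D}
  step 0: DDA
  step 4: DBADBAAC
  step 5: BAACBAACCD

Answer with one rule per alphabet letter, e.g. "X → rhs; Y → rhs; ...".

  step 4 ⇒ step 5: DBADBAAC ⇒ BA·A·C·BA·A·C·C·D
    A ↦ C
    B ↦ A
    C ↦ D
    D ↦ BA

A->C, B->A, C->D, D->BA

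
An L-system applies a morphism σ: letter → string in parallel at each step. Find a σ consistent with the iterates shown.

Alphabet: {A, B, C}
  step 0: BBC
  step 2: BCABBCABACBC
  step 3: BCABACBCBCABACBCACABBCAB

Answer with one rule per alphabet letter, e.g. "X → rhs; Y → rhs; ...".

A->AC, B->BC, C->AB

  step 2 ⇒ step 3: BCABBCABACBC ⇒ BC·AB·AC·BC·BC·AB·AC·BC·AC·AB·BC·AB
    A ↦ AC
    B ↦ BC
    C ↦ AB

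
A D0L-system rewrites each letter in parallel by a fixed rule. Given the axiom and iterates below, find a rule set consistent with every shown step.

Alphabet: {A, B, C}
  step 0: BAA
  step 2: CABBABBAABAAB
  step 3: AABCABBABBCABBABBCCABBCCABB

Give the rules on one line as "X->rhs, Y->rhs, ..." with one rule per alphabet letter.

A->C, B->ABB, C->AAB

  step 2 ⇒ step 3: CABBABBAABAAB ⇒ AAB·C·ABB·ABB·C·ABB·ABB·C·C·ABB·C·C·ABB
    A ↦ C
    B ↦ ABB
    C ↦ AAB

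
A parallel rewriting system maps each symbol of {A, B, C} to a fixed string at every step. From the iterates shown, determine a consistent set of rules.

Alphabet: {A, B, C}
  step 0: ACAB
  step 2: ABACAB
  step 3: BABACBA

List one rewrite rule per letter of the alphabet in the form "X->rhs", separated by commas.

  step 2 ⇒ step 3: ABACAB ⇒ B·A·B·AC·B·A
    A ↦ B
    B ↦ A
    C ↦ AC

A->B, B->A, C->AC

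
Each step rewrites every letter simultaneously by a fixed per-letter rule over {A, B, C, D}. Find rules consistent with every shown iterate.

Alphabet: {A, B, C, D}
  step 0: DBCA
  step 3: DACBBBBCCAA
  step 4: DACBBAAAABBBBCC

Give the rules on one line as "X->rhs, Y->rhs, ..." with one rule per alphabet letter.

A->C, B->A, C->BB, D->DA

  step 3 ⇒ step 4: DACBBBBCCAA ⇒ DA·C·BB·A·A·A·A·BB·BB·C·C
    A ↦ C
    B ↦ A
    C ↦ BB
    D ↦ DA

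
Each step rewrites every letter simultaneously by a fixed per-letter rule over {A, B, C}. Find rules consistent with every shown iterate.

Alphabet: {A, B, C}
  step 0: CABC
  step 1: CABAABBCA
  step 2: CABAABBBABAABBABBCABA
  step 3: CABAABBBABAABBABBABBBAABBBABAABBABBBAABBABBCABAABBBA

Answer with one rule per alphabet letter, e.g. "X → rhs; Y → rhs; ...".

A->BA, B->ABB, C->CA

  step 2 ⇒ step 3: CABAABBBABAABBABBCABA ⇒ CA·BA·ABB·BA·BA·ABB·ABB·ABB·BA·ABB·BA·BA·ABB·ABB·BA·ABB·ABB·CA·BA·ABB·BA
    A ↦ BA
    B ↦ ABB
    C ↦ CA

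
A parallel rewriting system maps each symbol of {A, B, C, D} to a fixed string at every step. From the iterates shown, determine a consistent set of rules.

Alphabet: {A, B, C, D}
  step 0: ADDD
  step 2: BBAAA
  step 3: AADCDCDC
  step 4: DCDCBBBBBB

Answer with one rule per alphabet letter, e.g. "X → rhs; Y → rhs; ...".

  step 3 ⇒ step 4: AADCDCDC ⇒ DC·DC·B·B·B·B·B·B
    A ↦ DC
    C ↦ B
    D ↦ B
  step 2 ⇒ step 3: BBAAA ⇒ A·A·DC·DC·DC
    B ↦ A

A->DC, B->A, C->B, D->B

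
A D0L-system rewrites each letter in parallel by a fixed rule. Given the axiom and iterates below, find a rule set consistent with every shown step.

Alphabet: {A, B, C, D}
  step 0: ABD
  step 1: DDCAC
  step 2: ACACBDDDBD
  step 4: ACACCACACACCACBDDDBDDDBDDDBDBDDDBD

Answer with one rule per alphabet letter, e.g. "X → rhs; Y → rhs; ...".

A->DD, B->C, C->BD, D->AC

  step 1 ⇒ step 2: DDCAC ⇒ AC·AC·BD·DD·BD
    A ↦ DD
    C ↦ BD
    D ↦ AC
  step 0 ⇒ step 1: ABD ⇒ DD·C·AC
    B ↦ C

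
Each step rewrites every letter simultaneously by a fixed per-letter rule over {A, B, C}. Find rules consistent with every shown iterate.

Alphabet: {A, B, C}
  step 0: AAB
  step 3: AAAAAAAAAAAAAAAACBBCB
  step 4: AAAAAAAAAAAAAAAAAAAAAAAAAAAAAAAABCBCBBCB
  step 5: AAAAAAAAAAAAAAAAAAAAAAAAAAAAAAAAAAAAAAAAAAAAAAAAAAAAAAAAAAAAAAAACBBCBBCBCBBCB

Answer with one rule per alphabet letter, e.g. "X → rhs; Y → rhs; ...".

A->AA, B->CB, C->B

  step 4 ⇒ step 5: AAAAAAAAAAAAAAAAAAAAAAAAAAAAAAAABCBCBBCB ⇒ AA·AA·AA·AA·AA·AA·AA·AA·AA·AA·AA·AA·AA·AA·AA·AA·AA·AA·AA·AA·AA·AA·AA·AA·AA·AA·AA·AA·AA·AA·AA·AA·CB·B·CB·B·CB·CB·B·CB
    A ↦ AA
    B ↦ CB
    C ↦ B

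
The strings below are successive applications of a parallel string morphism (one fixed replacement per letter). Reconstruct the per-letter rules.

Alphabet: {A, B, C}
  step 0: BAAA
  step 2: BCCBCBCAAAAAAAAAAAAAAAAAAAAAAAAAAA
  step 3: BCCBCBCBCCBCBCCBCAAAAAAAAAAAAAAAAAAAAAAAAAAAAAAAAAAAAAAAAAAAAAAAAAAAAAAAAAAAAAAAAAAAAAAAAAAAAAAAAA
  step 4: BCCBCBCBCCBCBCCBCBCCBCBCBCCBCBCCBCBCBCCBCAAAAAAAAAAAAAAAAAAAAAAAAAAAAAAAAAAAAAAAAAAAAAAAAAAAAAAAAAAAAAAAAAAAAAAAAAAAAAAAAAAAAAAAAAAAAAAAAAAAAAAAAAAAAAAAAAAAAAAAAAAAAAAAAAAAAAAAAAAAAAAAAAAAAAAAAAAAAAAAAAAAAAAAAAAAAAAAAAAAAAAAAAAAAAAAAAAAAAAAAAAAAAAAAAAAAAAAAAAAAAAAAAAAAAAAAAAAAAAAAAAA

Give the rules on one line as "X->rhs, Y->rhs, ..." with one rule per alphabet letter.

A->AAA, B->BCC, C->BC

  step 3 ⇒ step 4: BCCBCBCBCCBCBCCBCAAAAAAAAAAAAAAAAAAAAAAAAAAAAAAAAAAAAAAAAAAAAAAAAAAAAAAAAAAAAAAAAAAAAAAAAAAAAAAAAA ⇒ BCC·BC·BC·BCC·BC·BCC·BC·BCC·BC·BC·BCC·BC·BCC·BC·BC·BCC·BC·AAA·AAA·AAA·AAA·AAA·AAA·AAA·AAA·AAA·AAA·AAA·AAA·AAA·AAA·AAA·AAA·AAA·AAA·AAA·AAA·AAA·AAA·AAA·AAA·AAA·AAA·AAA·AAA·AAA·AAA·AAA·AAA·AAA·AAA·AAA·AAA·AAA·AAA·AAA·AAA·AAA·AAA·AAA·AAA·AAA·AAA·AAA·AAA·AAA·AAA·AAA·AAA·AAA·AAA·AAA·AAA·AAA·AAA·AAA·AAA·AAA·AAA·AAA·AAA·AAA·AAA·AAA·AAA·AAA·AAA·AAA·AAA·AAA·AAA·AAA·AAA·AAA·AAA·AAA·AAA·AAA
    A ↦ AAA
    B ↦ BCC
    C ↦ BC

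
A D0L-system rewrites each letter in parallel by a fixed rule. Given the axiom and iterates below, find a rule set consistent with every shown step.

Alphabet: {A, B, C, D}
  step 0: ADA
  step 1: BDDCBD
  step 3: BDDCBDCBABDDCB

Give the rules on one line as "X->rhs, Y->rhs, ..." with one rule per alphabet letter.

A->BD, B->A, C->B, D->DC

  step 0 ⇒ step 1: ADA ⇒ BD·DC·BD
    A ↦ BD
    D ↦ DC
    B ↦ A  (constrained at step 1)
    C ↦ B  (constrained at step 1)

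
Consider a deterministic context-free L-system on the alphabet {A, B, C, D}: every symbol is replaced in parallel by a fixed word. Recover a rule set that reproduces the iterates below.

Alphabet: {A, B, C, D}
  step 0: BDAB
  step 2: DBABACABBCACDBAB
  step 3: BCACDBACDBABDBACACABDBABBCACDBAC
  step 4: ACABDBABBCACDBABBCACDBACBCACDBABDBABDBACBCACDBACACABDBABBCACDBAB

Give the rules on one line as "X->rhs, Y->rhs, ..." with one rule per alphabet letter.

  step 3 ⇒ step 4: BCACDBACDBABDBACACABDBABBCACDBAC ⇒ AC·AB·DB·AB·BC·AC·DB·AB·BC·AC·DB·AC·BC·AC·DB·AB·DB·AB·DB·AC·BC·AC·DB·AC·AC·AB·DB·AB·BC·AC·DB·AB
    A ↦ DB
    B ↦ AC
    C ↦ AB
    D ↦ BC

A->DB, B->AC, C->AB, D->BC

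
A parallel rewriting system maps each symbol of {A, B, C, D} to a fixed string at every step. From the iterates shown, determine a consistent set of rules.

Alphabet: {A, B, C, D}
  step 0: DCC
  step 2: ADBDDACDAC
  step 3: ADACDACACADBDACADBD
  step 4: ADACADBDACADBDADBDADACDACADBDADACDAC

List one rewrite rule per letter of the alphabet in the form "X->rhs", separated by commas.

  step 3 ⇒ step 4: ADACDACACADBDACADBD ⇒ AD·AC·AD·BD·AC·AD·BD·AD·BD·AD·AC·D·AC·AD·BD·AD·AC·D·AC
    A ↦ AD
    B ↦ D
    C ↦ BD
    D ↦ AC

A->AD, B->D, C->BD, D->AC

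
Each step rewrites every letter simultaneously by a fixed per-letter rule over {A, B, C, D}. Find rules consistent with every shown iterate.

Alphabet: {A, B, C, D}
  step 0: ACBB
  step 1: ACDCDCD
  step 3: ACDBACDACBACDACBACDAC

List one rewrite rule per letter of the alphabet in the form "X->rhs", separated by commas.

A->AC, B->CD, C->D, D->BA

  step 0 ⇒ step 1: ACBB ⇒ AC·D·CD·CD
    A ↦ AC
    B ↦ CD
    C ↦ D
    D ↦ BA  (constrained at step 1)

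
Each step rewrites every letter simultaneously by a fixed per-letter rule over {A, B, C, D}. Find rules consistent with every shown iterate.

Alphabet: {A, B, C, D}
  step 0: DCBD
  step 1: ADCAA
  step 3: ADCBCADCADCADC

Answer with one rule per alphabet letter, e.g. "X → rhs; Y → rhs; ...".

  step 0 ⇒ step 1: DCBD ⇒ A·DC·A·A
    B ↦ A
    C ↦ DC
    D ↦ A
    A ↦ BC  (constrained at step 1)

A->BC, B->A, C->DC, D->A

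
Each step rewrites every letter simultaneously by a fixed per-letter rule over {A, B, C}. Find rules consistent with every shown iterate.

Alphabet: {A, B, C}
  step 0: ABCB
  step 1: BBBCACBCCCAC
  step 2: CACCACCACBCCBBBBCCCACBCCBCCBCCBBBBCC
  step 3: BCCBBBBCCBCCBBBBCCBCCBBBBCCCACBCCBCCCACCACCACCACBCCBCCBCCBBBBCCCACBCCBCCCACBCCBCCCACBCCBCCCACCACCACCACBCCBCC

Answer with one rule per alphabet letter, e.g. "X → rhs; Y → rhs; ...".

A->BBB, B->CAC, C->BCC

  step 2 ⇒ step 3: CACCACCACBCCBBBBCCCACBCCBCCBCCBBBBCC ⇒ BCC·BBB·BCC·BCC·BBB·BCC·BCC·BBB·BCC·CAC·BCC·BCC·CAC·CAC·CAC·CAC·BCC·BCC·BCC·BBB·BCC·CAC·BCC·BCC·CAC·BCC·BCC·CAC·BCC·BCC·CAC·CAC·CAC·CAC·BCC·BCC
    A ↦ BBB
    B ↦ CAC
    C ↦ BCC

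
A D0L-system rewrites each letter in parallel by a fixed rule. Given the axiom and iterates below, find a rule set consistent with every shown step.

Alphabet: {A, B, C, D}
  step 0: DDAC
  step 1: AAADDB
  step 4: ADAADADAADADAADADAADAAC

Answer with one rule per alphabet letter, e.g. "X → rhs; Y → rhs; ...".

  step 0 ⇒ step 1: DDAC ⇒ A·A·AD·DB
    A ↦ AD
    C ↦ DB
    D ↦ A
    B ↦ C  (constrained at step 1)

A->AD, B->C, C->DB, D->A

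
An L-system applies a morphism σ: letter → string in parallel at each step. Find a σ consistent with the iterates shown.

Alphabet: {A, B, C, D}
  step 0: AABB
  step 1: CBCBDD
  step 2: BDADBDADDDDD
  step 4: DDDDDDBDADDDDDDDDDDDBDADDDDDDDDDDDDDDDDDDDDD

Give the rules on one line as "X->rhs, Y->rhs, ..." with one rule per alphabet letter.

  step 1 ⇒ step 2: CBCBDD ⇒ BDA·D·BDA·D·DD·DD
    B ↦ D
    C ↦ BDA
    D ↦ DD
  step 0 ⇒ step 1: AABB ⇒ CB·CB·D·D
    A ↦ CB

A->CB, B->D, C->BDA, D->DD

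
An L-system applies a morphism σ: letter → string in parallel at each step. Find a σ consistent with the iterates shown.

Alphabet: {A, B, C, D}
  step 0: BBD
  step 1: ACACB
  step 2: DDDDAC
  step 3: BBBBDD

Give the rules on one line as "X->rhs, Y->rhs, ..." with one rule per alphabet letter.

A->D, B->AC, C->D, D->B

  step 2 ⇒ step 3: DDDDAC ⇒ B·B·B·B·D·D
    A ↦ D
    C ↦ D
    D ↦ B
  step 0 ⇒ step 1: BBD ⇒ AC·AC·B
    B ↦ AC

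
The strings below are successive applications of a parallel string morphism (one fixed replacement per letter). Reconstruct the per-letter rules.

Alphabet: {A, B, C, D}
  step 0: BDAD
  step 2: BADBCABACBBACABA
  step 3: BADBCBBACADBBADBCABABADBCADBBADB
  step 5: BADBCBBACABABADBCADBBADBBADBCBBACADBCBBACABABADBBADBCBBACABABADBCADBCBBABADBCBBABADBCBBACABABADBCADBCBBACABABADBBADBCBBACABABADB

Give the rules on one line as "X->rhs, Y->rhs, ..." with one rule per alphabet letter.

A->DB, B->BA, C->CA, D->CB

  step 2 ⇒ step 3: BADBCABACBBACABA ⇒ BA·DB·CB·BA·CA·DB·BA·DB·CA·BA·BA·DB·CA·DB·BA·DB
    A ↦ DB
    B ↦ BA
    C ↦ CA
    D ↦ CB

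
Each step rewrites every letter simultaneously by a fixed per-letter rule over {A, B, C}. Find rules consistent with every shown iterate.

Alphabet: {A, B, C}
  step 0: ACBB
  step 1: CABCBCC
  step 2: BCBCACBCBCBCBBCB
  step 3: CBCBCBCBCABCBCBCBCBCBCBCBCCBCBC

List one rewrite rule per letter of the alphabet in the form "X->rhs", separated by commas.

  step 2 ⇒ step 3: BCBCACBCBCBCBBCB ⇒ C·BCB·C·BCB·CA·BCB·C·BCB·C·BCB·C·BCB·C·C·BCB·C
    A ↦ CA
    B ↦ C
    C ↦ BCB

A->CA, B->C, C->BCB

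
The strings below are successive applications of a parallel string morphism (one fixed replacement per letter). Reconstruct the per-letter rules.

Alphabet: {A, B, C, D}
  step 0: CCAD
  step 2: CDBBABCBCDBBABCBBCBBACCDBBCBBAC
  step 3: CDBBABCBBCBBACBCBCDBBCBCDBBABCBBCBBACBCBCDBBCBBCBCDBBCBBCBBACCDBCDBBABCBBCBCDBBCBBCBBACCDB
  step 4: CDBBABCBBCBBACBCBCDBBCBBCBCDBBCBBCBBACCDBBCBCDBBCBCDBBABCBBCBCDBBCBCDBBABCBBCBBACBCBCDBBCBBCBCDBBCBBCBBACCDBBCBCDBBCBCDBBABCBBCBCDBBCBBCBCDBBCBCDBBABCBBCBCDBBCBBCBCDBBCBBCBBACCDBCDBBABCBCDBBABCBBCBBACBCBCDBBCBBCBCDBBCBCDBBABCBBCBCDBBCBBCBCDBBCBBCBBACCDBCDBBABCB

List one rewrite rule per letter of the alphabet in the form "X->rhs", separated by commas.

A->BAC, B->BCB, C->CDB, D->BA

  step 3 ⇒ step 4: CDBBABCBBCBBACBCBCDBBCBCDBBABCBBCBBACBCBCDBBCBBCBCDBBCBBCBBACCDBCDBBABCBBCBCDBBCBBCBBACCDB ⇒ CDB·BA·BCB·BCB·BAC·BCB·CDB·BCB·BCB·CDB·BCB·BCB·BAC·CDB·BCB·CDB·BCB·CDB·BA·BCB·BCB·CDB·BCB·CDB·BA·BCB·BCB·BAC·BCB·CDB·BCB·BCB·CDB·BCB·BCB·BAC·CDB·BCB·CDB·BCB·CDB·BA·BCB·BCB·CDB·BCB·BCB·CDB·BCB·CDB·BA·BCB·BCB·CDB·BCB·BCB·CDB·BCB·BCB·BAC·CDB·CDB·BA·BCB·CDB·BA·BCB·BCB·BAC·BCB·CDB·BCB·BCB·CDB·BCB·CDB·BA·BCB·BCB·CDB·BCB·BCB·CDB·BCB·BCB·BAC·CDB·CDB·BA·BCB
    A ↦ BAC
    B ↦ BCB
    C ↦ CDB
    D ↦ BA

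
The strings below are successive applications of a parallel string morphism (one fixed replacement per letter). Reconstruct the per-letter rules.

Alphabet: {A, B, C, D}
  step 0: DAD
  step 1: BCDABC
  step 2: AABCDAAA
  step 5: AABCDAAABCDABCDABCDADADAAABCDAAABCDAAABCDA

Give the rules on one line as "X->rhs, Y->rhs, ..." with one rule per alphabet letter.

  step 1 ⇒ step 2: BCDABC ⇒ A·A·BC·DA·A·A
    A ↦ DA
    B ↦ A
    C ↦ A
    D ↦ BC

A->DA, B->A, C->A, D->BC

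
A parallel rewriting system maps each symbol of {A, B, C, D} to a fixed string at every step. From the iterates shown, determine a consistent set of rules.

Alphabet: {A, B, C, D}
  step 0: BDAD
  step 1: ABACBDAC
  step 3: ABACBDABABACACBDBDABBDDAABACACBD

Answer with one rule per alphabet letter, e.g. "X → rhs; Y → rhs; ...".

A->BD, B->AB, C->DA, D->AC

  step 0 ⇒ step 1: BDAD ⇒ AB·AC·BD·AC
    A ↦ BD
    B ↦ AB
    D ↦ AC
    C ↦ DA  (constrained at step 1)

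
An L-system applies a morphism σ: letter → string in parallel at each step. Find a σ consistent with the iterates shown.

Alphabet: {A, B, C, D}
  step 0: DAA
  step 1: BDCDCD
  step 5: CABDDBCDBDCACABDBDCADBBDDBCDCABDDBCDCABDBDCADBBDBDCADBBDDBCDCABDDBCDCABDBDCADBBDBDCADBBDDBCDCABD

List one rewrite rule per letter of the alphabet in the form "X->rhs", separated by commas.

  step 0 ⇒ step 1: DAA ⇒ BD·CD·CD
    A ↦ CD
    D ↦ BD
    B ↦ CA  (constrained at step 1)
    C ↦ DB  (constrained at step 1)

A->CD, B->CA, C->DB, D->BD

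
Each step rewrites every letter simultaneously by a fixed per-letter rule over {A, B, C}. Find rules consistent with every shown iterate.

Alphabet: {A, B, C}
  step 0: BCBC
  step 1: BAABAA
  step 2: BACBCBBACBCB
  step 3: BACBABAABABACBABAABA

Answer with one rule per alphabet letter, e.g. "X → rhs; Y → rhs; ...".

  step 2 ⇒ step 3: BACBCBBACBCB ⇒ BA·CB·A·BA·A·BA·BA·CB·A·BA·A·BA
    A ↦ CB
    B ↦ BA
    C ↦ A

A->CB, B->BA, C->A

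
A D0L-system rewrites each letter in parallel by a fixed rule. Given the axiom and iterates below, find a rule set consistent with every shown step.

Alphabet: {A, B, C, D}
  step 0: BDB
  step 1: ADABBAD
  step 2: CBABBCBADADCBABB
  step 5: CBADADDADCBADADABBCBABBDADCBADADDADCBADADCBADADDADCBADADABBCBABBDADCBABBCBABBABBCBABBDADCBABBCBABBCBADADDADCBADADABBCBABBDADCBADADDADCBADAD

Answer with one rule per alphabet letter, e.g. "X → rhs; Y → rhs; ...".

  step 1 ⇒ step 2: ADABBAD ⇒ CB·ABB·CB·AD·AD·CB·ABB
    A ↦ CB
    B ↦ AD
    D ↦ ABB
    C ↦ D  (constrained at step 2)

A->CB, B->AD, C->D, D->ABB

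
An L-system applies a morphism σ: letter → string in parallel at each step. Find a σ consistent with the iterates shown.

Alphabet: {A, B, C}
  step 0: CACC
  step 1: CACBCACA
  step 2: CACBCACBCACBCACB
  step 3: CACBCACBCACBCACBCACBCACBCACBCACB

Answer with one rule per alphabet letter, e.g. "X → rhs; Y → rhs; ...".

A->CB, B->CB, C->CA

  step 2 ⇒ step 3: CACBCACBCACBCACB ⇒ CA·CB·CA·CB·CA·CB·CA·CB·CA·CB·CA·CB·CA·CB·CA·CB
    A ↦ CB
    B ↦ CB
    C ↦ CA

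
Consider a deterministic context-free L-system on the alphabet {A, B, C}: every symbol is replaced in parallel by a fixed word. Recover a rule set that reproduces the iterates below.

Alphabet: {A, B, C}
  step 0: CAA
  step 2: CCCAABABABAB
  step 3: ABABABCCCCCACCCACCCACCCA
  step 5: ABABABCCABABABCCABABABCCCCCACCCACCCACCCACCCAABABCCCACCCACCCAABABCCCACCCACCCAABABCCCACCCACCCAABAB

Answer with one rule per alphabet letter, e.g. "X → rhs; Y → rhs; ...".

  step 2 ⇒ step 3: CCCAABABABAB ⇒ AB·AB·AB·CC·CC·CA·CC·CA·CC·CA·CC·CA
    A ↦ CC
    B ↦ CA
    C ↦ AB

A->CC, B->CA, C->AB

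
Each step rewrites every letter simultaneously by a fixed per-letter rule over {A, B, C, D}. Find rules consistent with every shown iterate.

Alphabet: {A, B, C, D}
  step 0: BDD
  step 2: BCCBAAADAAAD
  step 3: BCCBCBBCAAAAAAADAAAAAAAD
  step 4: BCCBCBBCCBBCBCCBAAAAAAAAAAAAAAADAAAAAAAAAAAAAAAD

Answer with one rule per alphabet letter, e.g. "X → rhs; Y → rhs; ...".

A->AA, B->BC, C->CB, D->AD

  step 3 ⇒ step 4: BCCBCBBCAAAAAAADAAAAAAAD ⇒ BC·CB·CB·BC·CB·BC·BC·CB·AA·AA·AA·AA·AA·AA·AA·AD·AA·AA·AA·AA·AA·AA·AA·AD
    A ↦ AA
    B ↦ BC
    C ↦ CB
    D ↦ AD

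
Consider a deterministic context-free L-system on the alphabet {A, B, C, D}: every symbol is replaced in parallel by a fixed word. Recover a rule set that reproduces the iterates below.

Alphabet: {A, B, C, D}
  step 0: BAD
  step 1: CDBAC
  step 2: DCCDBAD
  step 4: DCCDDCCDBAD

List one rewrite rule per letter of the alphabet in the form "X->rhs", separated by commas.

  step 1 ⇒ step 2: CDBAC ⇒ D·C·CD·BA·D
    A ↦ BA
    B ↦ CD
    C ↦ D
    D ↦ C

A->BA, B->CD, C->D, D->C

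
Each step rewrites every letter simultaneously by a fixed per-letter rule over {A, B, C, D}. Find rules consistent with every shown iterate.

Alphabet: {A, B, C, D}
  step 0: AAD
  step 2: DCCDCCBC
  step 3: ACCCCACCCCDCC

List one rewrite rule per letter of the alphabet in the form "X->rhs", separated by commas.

  step 2 ⇒ step 3: DCCDCCBC ⇒ A·CC·CC·A·CC·CC·D·CC
    B ↦ D
    C ↦ CC
    D ↦ A
    A ↦ BC  (constrained at step 0)

A->BC, B->D, C->CC, D->A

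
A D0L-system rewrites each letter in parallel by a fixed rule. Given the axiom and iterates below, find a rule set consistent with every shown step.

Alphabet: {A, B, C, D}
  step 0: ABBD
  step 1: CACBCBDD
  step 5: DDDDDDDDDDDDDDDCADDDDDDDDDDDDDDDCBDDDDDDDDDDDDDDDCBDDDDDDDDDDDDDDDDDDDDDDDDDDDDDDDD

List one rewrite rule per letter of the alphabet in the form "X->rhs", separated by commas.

  step 0 ⇒ step 1: ABBD ⇒ CA·CB·CB·DD
    A ↦ CA
    B ↦ CB
    D ↦ DD
    C ↦ D  (constrained at step 1)

A->CA, B->CB, C->D, D->DD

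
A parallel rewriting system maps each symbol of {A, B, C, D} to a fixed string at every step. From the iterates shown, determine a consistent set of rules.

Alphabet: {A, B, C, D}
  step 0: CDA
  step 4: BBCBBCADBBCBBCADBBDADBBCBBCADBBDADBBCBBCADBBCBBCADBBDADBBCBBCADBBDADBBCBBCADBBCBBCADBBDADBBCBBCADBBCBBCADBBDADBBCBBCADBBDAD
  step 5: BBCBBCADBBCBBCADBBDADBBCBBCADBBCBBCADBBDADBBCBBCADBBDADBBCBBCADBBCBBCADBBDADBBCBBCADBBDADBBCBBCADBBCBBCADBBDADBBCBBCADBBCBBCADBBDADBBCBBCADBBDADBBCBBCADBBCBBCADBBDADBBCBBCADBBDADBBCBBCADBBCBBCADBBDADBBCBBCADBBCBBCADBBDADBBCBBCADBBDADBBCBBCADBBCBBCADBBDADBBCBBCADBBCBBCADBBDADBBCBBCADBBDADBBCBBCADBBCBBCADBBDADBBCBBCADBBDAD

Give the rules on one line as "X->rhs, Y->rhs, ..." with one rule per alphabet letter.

  step 4 ⇒ step 5: BBCBBCADBBCBBCADBBDADBBCBBCADBBDADBBCBBCADBBCBBCADBBDADBBCBBCADBBDADBBCBBCADBBCBBCADBBDADBBCBBCADBBCBBCADBBDADBBCBBCADBBDAD ⇒ BBC·BBC·AD·BBC·BBC·AD·BBD·AD·BBC·BBC·AD·BBC·BBC·AD·BBD·AD·BBC·BBC·AD·BBD·AD·BBC·BBC·AD·BBC·BBC·AD·BBD·AD·BBC·BBC·AD·BBD·AD·BBC·BBC·AD·BBC·BBC·AD·BBD·AD·BBC·BBC·AD·BBC·BBC·AD·BBD·AD·BBC·BBC·AD·BBD·AD·BBC·BBC·AD·BBC·BBC·AD·BBD·AD·BBC·BBC·AD·BBD·AD·BBC·BBC·AD·BBC·BBC·AD·BBD·AD·BBC·BBC·AD·BBC·BBC·AD·BBD·AD·BBC·BBC·AD·BBD·AD·BBC·BBC·AD·BBC·BBC·AD·BBD·AD·BBC·BBC·AD·BBC·BBC·AD·BBD·AD·BBC·BBC·AD·BBD·AD·BBC·BBC·AD·BBC·BBC·AD·BBD·AD·BBC·BBC·AD·BBD·AD
    A ↦ BBD
    B ↦ BBC
    C ↦ AD
    D ↦ AD

A->BBD, B->BBC, C->AD, D->AD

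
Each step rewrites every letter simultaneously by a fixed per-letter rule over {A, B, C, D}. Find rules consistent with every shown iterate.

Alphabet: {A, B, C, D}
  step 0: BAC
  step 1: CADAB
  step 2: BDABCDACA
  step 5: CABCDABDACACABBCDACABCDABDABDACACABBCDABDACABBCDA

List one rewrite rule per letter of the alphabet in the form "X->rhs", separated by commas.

A->DA, B->CA, C->B, D->BC

  step 1 ⇒ step 2: CADAB ⇒ B·DA·BC·DA·CA
    A ↦ DA
    B ↦ CA
    C ↦ B
    D ↦ BC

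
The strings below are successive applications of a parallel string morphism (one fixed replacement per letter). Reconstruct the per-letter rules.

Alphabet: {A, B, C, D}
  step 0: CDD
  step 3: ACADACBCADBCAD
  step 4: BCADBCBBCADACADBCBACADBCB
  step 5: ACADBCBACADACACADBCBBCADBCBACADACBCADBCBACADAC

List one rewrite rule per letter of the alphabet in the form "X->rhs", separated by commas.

  step 4 ⇒ step 5: BCADBCBBCADACADBCBACADBCB ⇒ AC·AD·BC·B·AC·AD·AC·AC·AD·BC·B·BC·AD·BC·B·AC·AD·AC·BC·AD·BC·B·AC·AD·AC
    A ↦ BC
    B ↦ AC
    C ↦ AD
    D ↦ B

A->BC, B->AC, C->AD, D->B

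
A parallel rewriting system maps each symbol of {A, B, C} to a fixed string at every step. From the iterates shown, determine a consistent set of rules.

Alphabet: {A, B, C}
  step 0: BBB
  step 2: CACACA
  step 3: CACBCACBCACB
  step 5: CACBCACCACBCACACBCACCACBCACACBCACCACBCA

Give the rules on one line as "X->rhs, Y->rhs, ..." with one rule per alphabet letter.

  step 2 ⇒ step 3: CACACA ⇒ CA·CB·CA·CB·CA·CB
    A ↦ CB
    C ↦ CA
    B ↦ C  (constrained at step 0)

A->CB, B->C, C->CA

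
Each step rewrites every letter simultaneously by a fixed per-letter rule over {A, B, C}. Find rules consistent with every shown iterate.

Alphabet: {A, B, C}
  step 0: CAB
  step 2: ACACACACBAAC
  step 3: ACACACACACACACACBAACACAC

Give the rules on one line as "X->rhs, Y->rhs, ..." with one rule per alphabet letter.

  step 2 ⇒ step 3: ACACACACBAAC ⇒ AC·AC·AC·AC·AC·AC·AC·AC·BA·AC·AC·AC
    A ↦ AC
    B ↦ BA
    C ↦ AC

A->AC, B->BA, C->AC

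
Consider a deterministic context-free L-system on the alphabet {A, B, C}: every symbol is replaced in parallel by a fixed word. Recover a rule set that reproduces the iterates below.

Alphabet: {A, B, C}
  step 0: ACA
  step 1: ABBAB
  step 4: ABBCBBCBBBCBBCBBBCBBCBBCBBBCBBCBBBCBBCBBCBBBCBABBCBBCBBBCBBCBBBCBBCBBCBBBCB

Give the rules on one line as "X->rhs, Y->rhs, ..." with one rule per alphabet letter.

  step 0 ⇒ step 1: ACA ⇒ AB·B·AB
    A ↦ AB
    C ↦ B
    B ↦ BCB  (constrained at step 1)

A->AB, B->BCB, C->B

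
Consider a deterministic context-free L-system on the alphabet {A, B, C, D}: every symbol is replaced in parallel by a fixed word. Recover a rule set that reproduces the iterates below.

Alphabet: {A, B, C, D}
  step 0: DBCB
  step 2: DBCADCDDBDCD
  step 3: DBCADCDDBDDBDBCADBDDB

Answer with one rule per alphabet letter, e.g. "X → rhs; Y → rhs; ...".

A->CD, B->CA, C->D, D->DB

  step 2 ⇒ step 3: DBCADCDDBDCD ⇒ DB·CA·D·CD·DB·D·DB·DB·CA·DB·D·DB
    A ↦ CD
    B ↦ CA
    C ↦ D
    D ↦ DB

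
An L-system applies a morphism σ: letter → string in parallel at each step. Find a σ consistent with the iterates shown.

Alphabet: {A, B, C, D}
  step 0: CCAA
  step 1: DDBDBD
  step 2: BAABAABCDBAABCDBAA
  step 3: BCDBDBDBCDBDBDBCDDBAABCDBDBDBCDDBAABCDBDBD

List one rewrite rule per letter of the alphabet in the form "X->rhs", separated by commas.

  step 2 ⇒ step 3: BAABAABCDBAABCDBAA ⇒ BCD·BD·BD·BCD·BD·BD·BCD·D·BAA·BCD·BD·BD·BCD·D·BAA·BCD·BD·BD
    A ↦ BD
    B ↦ BCD
    C ↦ D
    D ↦ BAA

A->BD, B->BCD, C->D, D->BAA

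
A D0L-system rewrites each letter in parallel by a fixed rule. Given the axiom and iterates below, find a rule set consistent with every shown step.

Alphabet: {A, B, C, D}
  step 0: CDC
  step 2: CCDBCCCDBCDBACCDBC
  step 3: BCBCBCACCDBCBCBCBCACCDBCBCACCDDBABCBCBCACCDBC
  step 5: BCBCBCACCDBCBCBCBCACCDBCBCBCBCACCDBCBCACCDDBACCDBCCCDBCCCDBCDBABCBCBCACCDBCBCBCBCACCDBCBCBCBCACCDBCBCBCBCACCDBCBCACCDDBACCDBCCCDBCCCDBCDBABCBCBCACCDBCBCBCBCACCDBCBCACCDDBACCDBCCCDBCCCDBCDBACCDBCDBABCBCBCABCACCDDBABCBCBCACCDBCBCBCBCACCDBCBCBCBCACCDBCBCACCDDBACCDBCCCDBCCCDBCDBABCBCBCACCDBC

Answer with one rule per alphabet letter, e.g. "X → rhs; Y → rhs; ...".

  step 2 ⇒ step 3: CCDBCCCDBCDBACCDBC ⇒ BC·BC·BCA·CCD·BC·BC·BC·BCA·CCD·BC·BCA·CCD·DBA·BC·BC·BCA·CCD·BC
    A ↦ DBA
    B ↦ CCD
    C ↦ BC
    D ↦ BCA

A->DBA, B->CCD, C->BC, D->BCA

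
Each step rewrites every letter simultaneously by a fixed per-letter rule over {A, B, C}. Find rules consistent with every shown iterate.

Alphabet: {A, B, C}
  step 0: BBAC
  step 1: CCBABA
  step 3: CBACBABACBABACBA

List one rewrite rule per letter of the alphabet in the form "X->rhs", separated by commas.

A->BA, B->C, C->BA

  step 0 ⇒ step 1: BBAC ⇒ C·C·BA·BA
    A ↦ BA
    B ↦ C
    C ↦ BA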